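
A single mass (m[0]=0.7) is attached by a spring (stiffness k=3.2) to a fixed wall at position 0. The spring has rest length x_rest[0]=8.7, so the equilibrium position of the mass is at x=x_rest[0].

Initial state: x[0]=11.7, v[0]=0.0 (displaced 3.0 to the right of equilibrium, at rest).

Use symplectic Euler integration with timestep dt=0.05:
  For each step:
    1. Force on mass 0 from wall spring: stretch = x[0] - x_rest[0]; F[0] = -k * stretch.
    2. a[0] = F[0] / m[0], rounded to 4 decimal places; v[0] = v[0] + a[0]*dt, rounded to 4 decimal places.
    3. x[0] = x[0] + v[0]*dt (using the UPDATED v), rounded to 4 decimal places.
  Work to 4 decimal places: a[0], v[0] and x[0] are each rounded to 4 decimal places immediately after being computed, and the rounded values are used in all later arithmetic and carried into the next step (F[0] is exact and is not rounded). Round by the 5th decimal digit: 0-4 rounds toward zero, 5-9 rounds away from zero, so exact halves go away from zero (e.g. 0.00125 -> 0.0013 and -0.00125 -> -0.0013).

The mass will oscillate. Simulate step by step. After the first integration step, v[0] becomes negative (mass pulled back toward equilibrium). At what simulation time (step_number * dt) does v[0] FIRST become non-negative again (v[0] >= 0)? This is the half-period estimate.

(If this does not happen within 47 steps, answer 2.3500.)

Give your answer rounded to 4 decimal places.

Step 0: x=[11.7000] v=[0.0000]
Step 1: x=[11.6657] v=[-0.6857]
Step 2: x=[11.5975] v=[-1.3636]
Step 3: x=[11.4962] v=[-2.0259]
Step 4: x=[11.3630] v=[-2.6650]
Step 5: x=[11.1993] v=[-3.2737]
Step 6: x=[11.0071] v=[-3.8450]
Step 7: x=[10.7885] v=[-4.3723]
Step 8: x=[10.5460] v=[-4.8497]
Step 9: x=[10.2824] v=[-5.2716]
Step 10: x=[10.0007] v=[-5.6333]
Step 11: x=[9.7042] v=[-5.9306]
Step 12: x=[9.3962] v=[-6.1601]
Step 13: x=[9.0802] v=[-6.3192]
Step 14: x=[8.7599] v=[-6.4061]
Step 15: x=[8.4389] v=[-6.4198]
Step 16: x=[8.1209] v=[-6.3601]
Step 17: x=[7.8095] v=[-6.2277]
Step 18: x=[7.5083] v=[-6.0242]
Step 19: x=[7.2207] v=[-5.7518]
Step 20: x=[6.9500] v=[-5.4137]
Step 21: x=[6.6993] v=[-5.0137]
Step 22: x=[6.4715] v=[-4.5564]
Step 23: x=[6.2692] v=[-4.0470]
Step 24: x=[6.0946] v=[-3.4914]
Step 25: x=[5.9498] v=[-2.8959]
Step 26: x=[5.8364] v=[-2.2673]
Step 27: x=[5.7558] v=[-1.6128]
Step 28: x=[5.7088] v=[-0.9398]
Step 29: x=[5.6960] v=[-0.2561]
Step 30: x=[5.7175] v=[0.4305]
First v>=0 after going negative at step 30, time=1.5000

Answer: 1.5000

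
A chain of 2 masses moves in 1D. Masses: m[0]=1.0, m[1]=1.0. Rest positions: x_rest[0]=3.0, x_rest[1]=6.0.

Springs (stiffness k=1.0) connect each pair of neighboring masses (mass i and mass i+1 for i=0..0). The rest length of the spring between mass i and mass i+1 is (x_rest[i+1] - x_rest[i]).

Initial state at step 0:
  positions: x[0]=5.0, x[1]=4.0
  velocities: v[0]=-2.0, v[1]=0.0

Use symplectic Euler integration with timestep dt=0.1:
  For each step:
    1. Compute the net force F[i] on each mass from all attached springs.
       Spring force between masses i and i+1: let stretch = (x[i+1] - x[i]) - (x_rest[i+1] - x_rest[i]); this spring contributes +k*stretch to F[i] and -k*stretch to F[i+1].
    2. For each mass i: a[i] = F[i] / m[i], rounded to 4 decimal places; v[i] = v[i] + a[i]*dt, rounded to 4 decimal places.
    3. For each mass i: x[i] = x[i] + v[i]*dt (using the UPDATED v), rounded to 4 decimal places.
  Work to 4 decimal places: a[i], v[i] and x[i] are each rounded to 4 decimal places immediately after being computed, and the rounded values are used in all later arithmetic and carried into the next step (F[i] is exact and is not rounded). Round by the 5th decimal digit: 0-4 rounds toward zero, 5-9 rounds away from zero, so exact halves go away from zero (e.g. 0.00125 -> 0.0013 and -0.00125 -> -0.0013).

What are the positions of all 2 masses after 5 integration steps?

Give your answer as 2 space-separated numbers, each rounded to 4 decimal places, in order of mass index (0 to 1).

Step 0: x=[5.0000 4.0000] v=[-2.0000 0.0000]
Step 1: x=[4.7600 4.0400] v=[-2.4000 0.4000]
Step 2: x=[4.4828 4.1172] v=[-2.7720 0.7720]
Step 3: x=[4.1719 4.2281] v=[-3.1086 1.1086]
Step 4: x=[3.8316 4.3684] v=[-3.4030 1.4030]
Step 5: x=[3.4667 4.5333] v=[-3.6493 1.6493]

Answer: 3.4667 4.5333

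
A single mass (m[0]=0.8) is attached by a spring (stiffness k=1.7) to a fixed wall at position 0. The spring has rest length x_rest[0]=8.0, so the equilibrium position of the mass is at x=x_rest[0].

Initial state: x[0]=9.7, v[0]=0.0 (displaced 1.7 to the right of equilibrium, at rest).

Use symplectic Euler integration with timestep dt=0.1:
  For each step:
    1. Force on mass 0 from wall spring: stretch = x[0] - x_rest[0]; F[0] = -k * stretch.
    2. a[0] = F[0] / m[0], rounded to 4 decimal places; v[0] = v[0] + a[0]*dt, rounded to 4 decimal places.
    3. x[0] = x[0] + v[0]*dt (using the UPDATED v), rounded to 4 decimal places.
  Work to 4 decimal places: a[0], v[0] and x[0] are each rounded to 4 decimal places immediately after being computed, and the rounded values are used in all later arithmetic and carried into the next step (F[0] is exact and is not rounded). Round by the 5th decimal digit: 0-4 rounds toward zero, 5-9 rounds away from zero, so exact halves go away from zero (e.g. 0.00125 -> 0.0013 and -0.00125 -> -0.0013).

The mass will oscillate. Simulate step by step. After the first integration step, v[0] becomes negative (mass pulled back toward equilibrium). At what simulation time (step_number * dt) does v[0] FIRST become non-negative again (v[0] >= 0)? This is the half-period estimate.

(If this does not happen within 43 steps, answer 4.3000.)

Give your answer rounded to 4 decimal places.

Answer: 2.2000

Derivation:
Step 0: x=[9.7000] v=[0.0000]
Step 1: x=[9.6639] v=[-0.3613]
Step 2: x=[9.5924] v=[-0.7149]
Step 3: x=[9.4871] v=[-1.0533]
Step 4: x=[9.3502] v=[-1.3693]
Step 5: x=[9.1846] v=[-1.6562]
Step 6: x=[8.9938] v=[-1.9079]
Step 7: x=[8.7819] v=[-2.1191]
Step 8: x=[8.5534] v=[-2.2853]
Step 9: x=[8.3131] v=[-2.4029]
Step 10: x=[8.0662] v=[-2.4694]
Step 11: x=[7.8179] v=[-2.4835]
Step 12: x=[7.5734] v=[-2.4448]
Step 13: x=[7.3380] v=[-2.3542]
Step 14: x=[7.1167] v=[-2.2135]
Step 15: x=[6.9141] v=[-2.0258]
Step 16: x=[6.7346] v=[-1.7951]
Step 17: x=[6.5820] v=[-1.5262]
Step 18: x=[6.4595] v=[-1.2249]
Step 19: x=[6.3698] v=[-0.8975]
Step 20: x=[6.3147] v=[-0.5511]
Step 21: x=[6.2954] v=[-0.1930]
Step 22: x=[6.3123] v=[0.1692]
First v>=0 after going negative at step 22, time=2.2000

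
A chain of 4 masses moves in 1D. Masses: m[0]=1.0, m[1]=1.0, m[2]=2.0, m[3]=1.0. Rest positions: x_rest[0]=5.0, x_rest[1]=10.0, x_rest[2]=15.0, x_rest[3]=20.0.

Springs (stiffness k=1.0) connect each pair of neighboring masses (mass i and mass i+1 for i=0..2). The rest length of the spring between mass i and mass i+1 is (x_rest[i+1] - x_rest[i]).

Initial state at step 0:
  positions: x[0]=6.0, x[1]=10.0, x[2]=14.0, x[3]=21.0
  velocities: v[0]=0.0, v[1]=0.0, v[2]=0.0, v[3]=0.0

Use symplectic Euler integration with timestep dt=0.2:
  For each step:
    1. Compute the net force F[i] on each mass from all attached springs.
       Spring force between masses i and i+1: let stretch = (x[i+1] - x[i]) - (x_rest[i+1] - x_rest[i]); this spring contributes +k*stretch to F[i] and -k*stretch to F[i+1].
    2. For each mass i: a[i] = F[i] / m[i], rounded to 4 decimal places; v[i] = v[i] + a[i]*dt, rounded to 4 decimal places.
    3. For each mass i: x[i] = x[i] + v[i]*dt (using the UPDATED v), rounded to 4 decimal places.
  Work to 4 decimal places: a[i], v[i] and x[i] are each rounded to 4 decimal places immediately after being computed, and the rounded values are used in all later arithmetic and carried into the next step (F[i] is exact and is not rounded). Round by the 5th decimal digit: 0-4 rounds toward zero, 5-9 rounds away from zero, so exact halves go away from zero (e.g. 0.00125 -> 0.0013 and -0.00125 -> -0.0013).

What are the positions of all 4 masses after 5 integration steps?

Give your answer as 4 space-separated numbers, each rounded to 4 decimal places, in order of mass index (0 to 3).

Answer: 5.4551 10.0237 14.7679 19.9854

Derivation:
Step 0: x=[6.0000 10.0000 14.0000 21.0000] v=[0.0000 0.0000 0.0000 0.0000]
Step 1: x=[5.9600 10.0000 14.0600 20.9200] v=[-0.2000 0.0000 0.3000 -0.4000]
Step 2: x=[5.8816 10.0008 14.1760 20.7656] v=[-0.3920 0.0040 0.5800 -0.7720]
Step 3: x=[5.7680 10.0038 14.3403 20.5476] v=[-0.5682 0.0152 0.8214 -1.0899]
Step 4: x=[5.6238 10.0109 14.5420 20.2813] v=[-0.7210 0.0353 1.0085 -1.3314]
Step 5: x=[5.4551 10.0237 14.7679 19.9854] v=[-0.8436 0.0641 1.1293 -1.4793]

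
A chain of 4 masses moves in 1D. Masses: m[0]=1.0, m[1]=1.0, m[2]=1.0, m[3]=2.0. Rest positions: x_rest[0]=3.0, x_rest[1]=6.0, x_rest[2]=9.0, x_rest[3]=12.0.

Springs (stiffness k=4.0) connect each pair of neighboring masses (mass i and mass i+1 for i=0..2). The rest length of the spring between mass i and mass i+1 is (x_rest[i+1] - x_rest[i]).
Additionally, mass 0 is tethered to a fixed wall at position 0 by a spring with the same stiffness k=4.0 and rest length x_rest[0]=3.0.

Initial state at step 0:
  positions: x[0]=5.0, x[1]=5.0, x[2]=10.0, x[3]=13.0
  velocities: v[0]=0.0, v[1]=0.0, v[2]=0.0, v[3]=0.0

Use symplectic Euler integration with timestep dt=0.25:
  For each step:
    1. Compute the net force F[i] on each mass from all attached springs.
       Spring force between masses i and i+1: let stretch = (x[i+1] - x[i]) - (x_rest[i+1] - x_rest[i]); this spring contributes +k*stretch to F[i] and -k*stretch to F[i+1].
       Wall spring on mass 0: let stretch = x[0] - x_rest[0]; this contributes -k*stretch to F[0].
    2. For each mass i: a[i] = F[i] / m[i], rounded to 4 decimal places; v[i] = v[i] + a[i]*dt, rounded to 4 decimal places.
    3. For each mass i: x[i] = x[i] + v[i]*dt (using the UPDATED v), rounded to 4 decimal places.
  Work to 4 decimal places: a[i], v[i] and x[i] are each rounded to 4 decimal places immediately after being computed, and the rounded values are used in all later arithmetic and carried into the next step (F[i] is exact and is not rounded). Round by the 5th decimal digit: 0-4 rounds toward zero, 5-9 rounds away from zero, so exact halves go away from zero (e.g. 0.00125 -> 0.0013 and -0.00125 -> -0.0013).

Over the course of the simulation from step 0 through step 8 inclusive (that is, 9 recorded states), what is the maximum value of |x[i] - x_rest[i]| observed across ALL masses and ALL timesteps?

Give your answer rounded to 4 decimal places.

Answer: 2.0938

Derivation:
Step 0: x=[5.0000 5.0000 10.0000 13.0000] v=[0.0000 0.0000 0.0000 0.0000]
Step 1: x=[3.7500 6.2500 9.5000 13.0000] v=[-5.0000 5.0000 -2.0000 0.0000]
Step 2: x=[2.1875 7.6875 9.0625 12.9375] v=[-6.2500 5.7500 -1.7500 -0.2500]
Step 3: x=[1.4531 8.0938 9.2500 12.7656] v=[-2.9375 1.6250 0.7500 -0.6875]
Step 4: x=[2.0156 7.1289 10.0274 12.5293] v=[2.2501 -3.8595 3.1094 -0.9453]
Step 5: x=[3.3526 5.6103 10.7056 12.3552] v=[5.3478 -6.0743 2.7128 -0.6963]
Step 6: x=[4.4158 4.8011 10.5224 12.3499] v=[4.2529 -3.2367 -0.7329 -0.0211]
Step 7: x=[4.4714 5.3259 9.3657 12.4912] v=[0.2224 2.0993 -4.6267 0.5652]
Step 8: x=[3.6228 6.6471 7.9805 12.6168] v=[-3.3945 5.2846 -5.5410 0.5025]
Max displacement = 2.0938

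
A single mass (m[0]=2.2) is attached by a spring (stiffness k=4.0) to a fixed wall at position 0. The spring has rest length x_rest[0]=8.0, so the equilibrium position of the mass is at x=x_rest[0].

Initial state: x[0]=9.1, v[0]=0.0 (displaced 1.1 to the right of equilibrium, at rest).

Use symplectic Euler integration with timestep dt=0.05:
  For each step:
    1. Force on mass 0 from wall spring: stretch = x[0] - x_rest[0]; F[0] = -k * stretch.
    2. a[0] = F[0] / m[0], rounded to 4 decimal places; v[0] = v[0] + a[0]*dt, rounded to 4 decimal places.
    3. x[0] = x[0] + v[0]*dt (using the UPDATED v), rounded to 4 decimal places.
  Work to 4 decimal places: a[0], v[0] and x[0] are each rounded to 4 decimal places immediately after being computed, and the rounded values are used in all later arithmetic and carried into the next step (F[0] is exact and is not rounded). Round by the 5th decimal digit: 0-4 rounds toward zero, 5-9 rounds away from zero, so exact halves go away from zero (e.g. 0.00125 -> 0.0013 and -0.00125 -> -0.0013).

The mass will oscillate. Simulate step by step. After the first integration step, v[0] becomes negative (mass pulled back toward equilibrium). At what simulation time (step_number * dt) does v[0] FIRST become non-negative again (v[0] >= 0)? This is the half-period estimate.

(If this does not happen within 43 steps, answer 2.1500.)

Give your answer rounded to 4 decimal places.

Step 0: x=[9.1000] v=[0.0000]
Step 1: x=[9.0950] v=[-0.1000]
Step 2: x=[9.0850] v=[-0.1995]
Step 3: x=[9.0701] v=[-0.2981]
Step 4: x=[9.0503] v=[-0.3954]
Step 5: x=[9.0258] v=[-0.4909]
Step 6: x=[8.9966] v=[-0.5842]
Step 7: x=[8.9629] v=[-0.6748]
Step 8: x=[8.9248] v=[-0.7623]
Step 9: x=[8.8825] v=[-0.8464]
Step 10: x=[8.8362] v=[-0.9266]
Step 11: x=[8.7861] v=[-1.0026]
Step 12: x=[8.7324] v=[-1.0741]
Step 13: x=[8.6754] v=[-1.1407]
Step 14: x=[8.6153] v=[-1.2021]
Step 15: x=[8.5524] v=[-1.2580]
Step 16: x=[8.4870] v=[-1.3082]
Step 17: x=[8.4194] v=[-1.3525]
Step 18: x=[8.3499] v=[-1.3906]
Step 19: x=[8.2788] v=[-1.4224]
Step 20: x=[8.2064] v=[-1.4477]
Step 21: x=[8.1331] v=[-1.4665]
Step 22: x=[8.0592] v=[-1.4786]
Step 23: x=[7.9850] v=[-1.4840]
Step 24: x=[7.9109] v=[-1.4826]
Step 25: x=[7.8372] v=[-1.4745]
Step 26: x=[7.7642] v=[-1.4597]
Step 27: x=[7.6923] v=[-1.4383]
Step 28: x=[7.6218] v=[-1.4103]
Step 29: x=[7.5530] v=[-1.3759]
Step 30: x=[7.4862] v=[-1.3353]
Step 31: x=[7.4218] v=[-1.2886]
Step 32: x=[7.3600] v=[-1.2360]
Step 33: x=[7.3011] v=[-1.1778]
Step 34: x=[7.2454] v=[-1.1143]
Step 35: x=[7.1931] v=[-1.0457]
Step 36: x=[7.1445] v=[-0.9723]
Step 37: x=[7.0998] v=[-0.8945]
Step 38: x=[7.0592] v=[-0.8127]
Step 39: x=[7.0228] v=[-0.7272]
Step 40: x=[6.9909] v=[-0.6384]
Step 41: x=[6.9636] v=[-0.5467]
Step 42: x=[6.9410] v=[-0.4525]
Step 43: x=[6.9232] v=[-0.3562]
v[0] did not become non-negative within 43 steps; using fallback time=2.1500

Answer: 2.1500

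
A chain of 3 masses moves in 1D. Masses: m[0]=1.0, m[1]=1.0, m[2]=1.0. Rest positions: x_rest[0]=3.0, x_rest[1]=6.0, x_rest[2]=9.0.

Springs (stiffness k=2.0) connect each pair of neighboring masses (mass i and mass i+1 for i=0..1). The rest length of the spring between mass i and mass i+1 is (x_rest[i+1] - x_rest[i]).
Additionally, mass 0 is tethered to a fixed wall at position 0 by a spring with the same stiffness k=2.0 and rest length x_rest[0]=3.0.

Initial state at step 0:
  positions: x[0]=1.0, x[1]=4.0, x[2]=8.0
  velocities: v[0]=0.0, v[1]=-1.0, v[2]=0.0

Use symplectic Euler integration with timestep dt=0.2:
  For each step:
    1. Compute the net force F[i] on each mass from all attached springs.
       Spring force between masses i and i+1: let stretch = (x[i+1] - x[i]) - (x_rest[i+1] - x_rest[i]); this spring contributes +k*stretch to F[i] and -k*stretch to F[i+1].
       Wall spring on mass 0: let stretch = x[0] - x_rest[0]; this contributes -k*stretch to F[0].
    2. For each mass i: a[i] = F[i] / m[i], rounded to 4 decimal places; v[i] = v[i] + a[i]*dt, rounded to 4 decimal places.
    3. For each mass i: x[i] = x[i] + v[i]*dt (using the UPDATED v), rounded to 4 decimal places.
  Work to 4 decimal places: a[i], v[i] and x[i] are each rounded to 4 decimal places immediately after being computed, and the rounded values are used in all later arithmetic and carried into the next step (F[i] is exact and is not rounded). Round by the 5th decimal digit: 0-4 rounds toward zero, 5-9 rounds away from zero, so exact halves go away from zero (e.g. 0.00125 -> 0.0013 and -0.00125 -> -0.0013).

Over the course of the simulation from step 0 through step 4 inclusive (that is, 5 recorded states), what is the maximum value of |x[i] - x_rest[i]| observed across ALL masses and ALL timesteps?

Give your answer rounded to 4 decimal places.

Step 0: x=[1.0000 4.0000 8.0000] v=[0.0000 -1.0000 0.0000]
Step 1: x=[1.1600 3.8800 7.9200] v=[0.8000 -0.6000 -0.4000]
Step 2: x=[1.4448 3.8656 7.7568] v=[1.4240 -0.0720 -0.8160]
Step 3: x=[1.8077 3.9688 7.5223] v=[1.8144 0.5162 -1.1725]
Step 4: x=[2.1989 4.1834 7.2435] v=[1.9558 1.0732 -1.3939]
Max displacement = 2.1344

Answer: 2.1344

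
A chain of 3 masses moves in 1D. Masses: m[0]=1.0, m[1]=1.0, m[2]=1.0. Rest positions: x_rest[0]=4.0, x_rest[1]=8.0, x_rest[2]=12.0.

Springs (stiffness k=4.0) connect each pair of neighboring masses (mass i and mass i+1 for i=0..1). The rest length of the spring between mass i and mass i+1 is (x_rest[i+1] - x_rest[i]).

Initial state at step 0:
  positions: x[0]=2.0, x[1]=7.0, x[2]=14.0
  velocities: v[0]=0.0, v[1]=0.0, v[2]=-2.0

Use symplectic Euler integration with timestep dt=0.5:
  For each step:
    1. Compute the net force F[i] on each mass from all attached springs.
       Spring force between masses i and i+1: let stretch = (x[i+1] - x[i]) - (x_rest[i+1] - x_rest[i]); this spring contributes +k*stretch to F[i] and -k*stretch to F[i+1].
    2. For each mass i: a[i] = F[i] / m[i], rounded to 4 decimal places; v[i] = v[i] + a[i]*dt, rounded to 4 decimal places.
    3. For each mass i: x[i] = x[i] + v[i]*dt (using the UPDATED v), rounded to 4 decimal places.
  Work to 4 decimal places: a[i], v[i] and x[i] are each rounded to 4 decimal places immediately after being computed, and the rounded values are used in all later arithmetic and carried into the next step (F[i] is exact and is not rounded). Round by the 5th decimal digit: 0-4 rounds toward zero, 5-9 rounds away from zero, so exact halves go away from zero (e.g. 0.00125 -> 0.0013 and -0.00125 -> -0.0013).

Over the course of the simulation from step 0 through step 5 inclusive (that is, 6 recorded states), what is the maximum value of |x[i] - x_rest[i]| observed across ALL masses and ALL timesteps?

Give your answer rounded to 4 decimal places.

Answer: 4.0000

Derivation:
Step 0: x=[2.0000 7.0000 14.0000] v=[0.0000 0.0000 -2.0000]
Step 1: x=[3.0000 9.0000 10.0000] v=[2.0000 4.0000 -8.0000]
Step 2: x=[6.0000 6.0000 9.0000] v=[6.0000 -6.0000 -2.0000]
Step 3: x=[5.0000 6.0000 9.0000] v=[-2.0000 0.0000 0.0000]
Step 4: x=[1.0000 8.0000 10.0000] v=[-8.0000 4.0000 2.0000]
Step 5: x=[0.0000 5.0000 13.0000] v=[-2.0000 -6.0000 6.0000]
Max displacement = 4.0000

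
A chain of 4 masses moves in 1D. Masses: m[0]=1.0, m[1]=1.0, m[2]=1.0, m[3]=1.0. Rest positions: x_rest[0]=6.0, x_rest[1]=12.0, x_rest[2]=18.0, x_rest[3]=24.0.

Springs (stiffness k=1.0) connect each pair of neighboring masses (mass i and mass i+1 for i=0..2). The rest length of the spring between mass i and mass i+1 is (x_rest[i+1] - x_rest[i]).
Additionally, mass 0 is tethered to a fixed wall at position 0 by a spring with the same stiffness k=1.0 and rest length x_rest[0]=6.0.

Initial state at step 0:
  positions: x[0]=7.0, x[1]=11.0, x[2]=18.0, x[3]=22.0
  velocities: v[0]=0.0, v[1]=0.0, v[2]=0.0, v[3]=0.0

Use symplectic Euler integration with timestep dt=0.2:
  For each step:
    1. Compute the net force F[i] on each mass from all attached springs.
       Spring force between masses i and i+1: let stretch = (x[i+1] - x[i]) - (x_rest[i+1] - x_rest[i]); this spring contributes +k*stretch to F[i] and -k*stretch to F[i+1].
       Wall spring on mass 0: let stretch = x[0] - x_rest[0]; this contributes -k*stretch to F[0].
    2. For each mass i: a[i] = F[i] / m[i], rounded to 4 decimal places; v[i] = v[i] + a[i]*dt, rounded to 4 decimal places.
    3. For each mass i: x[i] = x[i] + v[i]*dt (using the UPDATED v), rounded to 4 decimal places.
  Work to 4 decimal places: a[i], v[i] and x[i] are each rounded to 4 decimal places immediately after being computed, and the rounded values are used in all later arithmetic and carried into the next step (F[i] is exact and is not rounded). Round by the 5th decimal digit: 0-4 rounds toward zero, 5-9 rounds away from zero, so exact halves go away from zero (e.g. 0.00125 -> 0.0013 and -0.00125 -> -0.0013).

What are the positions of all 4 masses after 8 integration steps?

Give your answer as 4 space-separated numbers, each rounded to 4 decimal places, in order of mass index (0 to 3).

Answer: 4.9385 12.4056 16.3840 23.6088

Derivation:
Step 0: x=[7.0000 11.0000 18.0000 22.0000] v=[0.0000 0.0000 0.0000 0.0000]
Step 1: x=[6.8800 11.1200 17.8800 22.0800] v=[-0.6000 0.6000 -0.6000 0.4000]
Step 2: x=[6.6544 11.3408 17.6576 22.2320] v=[-1.1280 1.1040 -1.1120 0.7600]
Step 3: x=[6.3501 11.6268 17.3655 22.4410] v=[-1.5216 1.4301 -1.4605 1.0451]
Step 4: x=[6.0028 11.9313 17.0469 22.6870] v=[-1.7363 1.5225 -1.5931 1.2300]
Step 5: x=[5.6526 12.2033 16.7493 22.9474] v=[-1.7512 1.3599 -1.4882 1.3020]
Step 6: x=[5.3383 12.3951 16.5177 23.1999] v=[-1.5716 0.9590 -1.1578 1.2624]
Step 7: x=[5.0927 12.4695 16.3885 23.4251] v=[-1.2279 0.3722 -0.6459 1.1260]
Step 8: x=[4.9385 12.4056 16.3840 23.6088] v=[-0.7711 -0.3194 -0.0224 0.9187]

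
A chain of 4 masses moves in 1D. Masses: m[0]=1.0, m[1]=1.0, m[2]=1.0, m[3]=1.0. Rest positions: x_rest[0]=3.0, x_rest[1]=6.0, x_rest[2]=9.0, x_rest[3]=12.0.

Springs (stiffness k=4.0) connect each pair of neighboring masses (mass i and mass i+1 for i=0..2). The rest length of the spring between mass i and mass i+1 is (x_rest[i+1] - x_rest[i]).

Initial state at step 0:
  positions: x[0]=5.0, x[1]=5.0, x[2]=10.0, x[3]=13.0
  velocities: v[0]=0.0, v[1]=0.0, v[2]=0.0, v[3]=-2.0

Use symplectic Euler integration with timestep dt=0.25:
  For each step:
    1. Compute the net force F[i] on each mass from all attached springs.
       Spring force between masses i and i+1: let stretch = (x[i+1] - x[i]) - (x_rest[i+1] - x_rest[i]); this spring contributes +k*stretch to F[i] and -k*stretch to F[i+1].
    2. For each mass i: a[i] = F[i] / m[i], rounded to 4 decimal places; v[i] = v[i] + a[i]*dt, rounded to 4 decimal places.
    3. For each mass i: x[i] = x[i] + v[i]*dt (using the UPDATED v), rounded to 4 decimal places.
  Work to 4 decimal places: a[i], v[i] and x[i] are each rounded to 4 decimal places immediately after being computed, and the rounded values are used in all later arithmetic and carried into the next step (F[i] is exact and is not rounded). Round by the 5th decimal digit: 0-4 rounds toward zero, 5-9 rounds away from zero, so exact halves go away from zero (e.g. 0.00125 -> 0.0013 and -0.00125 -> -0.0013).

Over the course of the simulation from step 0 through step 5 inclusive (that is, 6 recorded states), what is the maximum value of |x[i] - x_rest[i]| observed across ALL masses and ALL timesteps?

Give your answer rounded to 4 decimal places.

Answer: 2.5156

Derivation:
Step 0: x=[5.0000 5.0000 10.0000 13.0000] v=[0.0000 0.0000 0.0000 -2.0000]
Step 1: x=[4.2500 6.2500 9.5000 12.5000] v=[-3.0000 5.0000 -2.0000 -2.0000]
Step 2: x=[3.2500 7.8125 8.9375 12.0000] v=[-4.0000 6.2500 -2.2500 -2.0000]
Step 3: x=[2.6406 8.5156 8.8594 11.4844] v=[-2.4375 2.8125 -0.3125 -2.0625]
Step 4: x=[2.7500 7.8359 9.3516 11.0625] v=[0.4375 -2.7187 1.9687 -1.6875]
Step 5: x=[3.3809 6.2637 9.8926 10.9629] v=[2.5234 -6.2889 2.1639 -0.3984]
Max displacement = 2.5156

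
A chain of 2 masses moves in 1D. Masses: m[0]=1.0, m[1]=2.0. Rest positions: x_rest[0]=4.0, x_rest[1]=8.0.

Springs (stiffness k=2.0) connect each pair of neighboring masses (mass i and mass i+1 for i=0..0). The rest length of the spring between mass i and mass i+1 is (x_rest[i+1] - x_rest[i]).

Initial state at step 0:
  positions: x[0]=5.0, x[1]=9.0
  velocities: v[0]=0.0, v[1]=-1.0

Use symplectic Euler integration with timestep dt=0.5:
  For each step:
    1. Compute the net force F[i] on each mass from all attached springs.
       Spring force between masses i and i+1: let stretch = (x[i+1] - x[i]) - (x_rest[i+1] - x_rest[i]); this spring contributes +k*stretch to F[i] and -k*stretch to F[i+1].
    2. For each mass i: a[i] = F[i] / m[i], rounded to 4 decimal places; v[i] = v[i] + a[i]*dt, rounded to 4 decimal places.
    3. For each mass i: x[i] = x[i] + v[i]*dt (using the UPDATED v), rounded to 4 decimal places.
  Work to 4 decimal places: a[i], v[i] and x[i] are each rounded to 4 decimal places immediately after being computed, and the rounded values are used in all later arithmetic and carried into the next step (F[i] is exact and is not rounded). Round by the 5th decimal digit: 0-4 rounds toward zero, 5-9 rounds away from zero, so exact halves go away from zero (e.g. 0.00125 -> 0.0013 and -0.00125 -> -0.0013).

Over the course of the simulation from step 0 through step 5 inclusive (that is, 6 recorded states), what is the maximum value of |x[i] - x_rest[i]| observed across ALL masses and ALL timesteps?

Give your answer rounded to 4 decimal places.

Step 0: x=[5.0000 9.0000] v=[0.0000 -1.0000]
Step 1: x=[5.0000 8.5000] v=[0.0000 -1.0000]
Step 2: x=[4.7500 8.1250] v=[-0.5000 -0.7500]
Step 3: x=[4.1875 7.9063] v=[-1.1250 -0.4375]
Step 4: x=[3.4844 7.7579] v=[-1.4062 -0.2969]
Step 5: x=[2.9181 7.5411] v=[-1.1327 -0.4337]
Max displacement = 1.0819

Answer: 1.0819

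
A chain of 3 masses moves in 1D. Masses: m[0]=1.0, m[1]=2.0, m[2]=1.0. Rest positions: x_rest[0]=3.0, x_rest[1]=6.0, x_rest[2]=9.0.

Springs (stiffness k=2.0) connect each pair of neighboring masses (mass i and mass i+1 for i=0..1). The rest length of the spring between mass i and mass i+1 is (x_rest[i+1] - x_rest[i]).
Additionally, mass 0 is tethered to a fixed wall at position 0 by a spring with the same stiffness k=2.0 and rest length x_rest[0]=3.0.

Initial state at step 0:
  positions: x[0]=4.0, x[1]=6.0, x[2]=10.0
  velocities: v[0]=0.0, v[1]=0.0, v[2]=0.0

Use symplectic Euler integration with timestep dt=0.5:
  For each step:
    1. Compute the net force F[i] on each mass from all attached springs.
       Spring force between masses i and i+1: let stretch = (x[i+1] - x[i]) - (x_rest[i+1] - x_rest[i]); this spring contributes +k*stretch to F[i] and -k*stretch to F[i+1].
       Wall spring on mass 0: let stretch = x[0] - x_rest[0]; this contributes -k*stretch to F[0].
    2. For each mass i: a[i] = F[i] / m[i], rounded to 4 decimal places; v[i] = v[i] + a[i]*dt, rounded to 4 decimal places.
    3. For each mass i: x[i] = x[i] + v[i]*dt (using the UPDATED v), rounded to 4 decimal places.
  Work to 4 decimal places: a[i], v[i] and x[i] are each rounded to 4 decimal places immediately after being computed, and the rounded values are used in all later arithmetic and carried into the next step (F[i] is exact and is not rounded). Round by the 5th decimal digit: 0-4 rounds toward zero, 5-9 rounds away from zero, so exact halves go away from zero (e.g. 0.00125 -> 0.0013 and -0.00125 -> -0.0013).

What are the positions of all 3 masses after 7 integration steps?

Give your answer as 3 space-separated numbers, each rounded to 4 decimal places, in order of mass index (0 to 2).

Step 0: x=[4.0000 6.0000 10.0000] v=[0.0000 0.0000 0.0000]
Step 1: x=[3.0000 6.5000 9.5000] v=[-2.0000 1.0000 -1.0000]
Step 2: x=[2.2500 6.8750 9.0000] v=[-1.5000 0.7500 -1.0000]
Step 3: x=[2.6875 6.6250 8.9375] v=[0.8750 -0.5000 -0.1250]
Step 4: x=[3.7500 5.9688 9.2188] v=[2.1250 -1.3125 0.5625]
Step 5: x=[4.0469 5.5704 9.3751] v=[0.5938 -0.7969 0.3125]
Step 6: x=[3.0821 5.7423 9.1290] v=[-1.9296 0.3437 -0.4922]
Step 7: x=[1.9064 6.0958 8.6896] v=[-2.3515 0.7070 -0.8789]

Answer: 1.9064 6.0958 8.6896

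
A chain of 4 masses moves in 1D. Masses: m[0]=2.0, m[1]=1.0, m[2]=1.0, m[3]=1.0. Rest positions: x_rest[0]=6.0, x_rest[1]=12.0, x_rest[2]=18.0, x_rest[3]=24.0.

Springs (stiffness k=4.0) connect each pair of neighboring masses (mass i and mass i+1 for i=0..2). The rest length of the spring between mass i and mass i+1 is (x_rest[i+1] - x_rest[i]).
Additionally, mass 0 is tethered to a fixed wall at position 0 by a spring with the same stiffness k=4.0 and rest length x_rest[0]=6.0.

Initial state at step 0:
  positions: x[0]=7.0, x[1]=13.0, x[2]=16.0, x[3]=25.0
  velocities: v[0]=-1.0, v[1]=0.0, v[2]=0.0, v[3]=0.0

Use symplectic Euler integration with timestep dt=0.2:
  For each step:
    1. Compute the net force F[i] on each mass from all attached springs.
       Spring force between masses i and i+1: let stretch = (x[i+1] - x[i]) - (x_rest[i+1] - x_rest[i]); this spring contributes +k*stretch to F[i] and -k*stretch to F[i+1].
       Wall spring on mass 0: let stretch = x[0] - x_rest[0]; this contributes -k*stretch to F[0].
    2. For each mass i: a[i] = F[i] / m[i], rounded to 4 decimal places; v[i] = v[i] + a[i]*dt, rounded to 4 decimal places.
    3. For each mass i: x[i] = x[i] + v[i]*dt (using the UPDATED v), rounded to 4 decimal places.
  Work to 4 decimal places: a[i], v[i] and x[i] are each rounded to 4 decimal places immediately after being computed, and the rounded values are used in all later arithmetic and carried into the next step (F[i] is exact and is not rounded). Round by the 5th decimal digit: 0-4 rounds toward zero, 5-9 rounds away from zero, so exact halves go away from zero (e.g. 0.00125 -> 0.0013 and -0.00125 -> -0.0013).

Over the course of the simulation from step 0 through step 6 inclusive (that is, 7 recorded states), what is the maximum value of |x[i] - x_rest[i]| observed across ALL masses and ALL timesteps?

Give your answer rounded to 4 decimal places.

Answer: 2.1621

Derivation:
Step 0: x=[7.0000 13.0000 16.0000 25.0000] v=[-1.0000 0.0000 0.0000 0.0000]
Step 1: x=[6.7200 12.5200 16.9600 24.5200] v=[-1.4000 -2.4000 4.8000 -2.4000]
Step 2: x=[6.3664 11.8224 18.4192 23.7904] v=[-1.7680 -3.4880 7.2960 -3.6480]
Step 3: x=[5.9400 11.3073 19.6823 23.1614] v=[-2.1322 -2.5754 6.3155 -3.1450]
Step 4: x=[5.4677 11.2735 20.1621 22.9357] v=[-2.3613 -0.1692 2.3988 -1.1283]
Step 5: x=[5.0225 11.7329 19.6635 23.2263] v=[-2.2261 2.2970 -2.4932 1.4528]
Step 6: x=[4.7123 12.3875 18.4660 23.9068] v=[-1.5509 3.2732 -5.9874 3.4026]
Max displacement = 2.1621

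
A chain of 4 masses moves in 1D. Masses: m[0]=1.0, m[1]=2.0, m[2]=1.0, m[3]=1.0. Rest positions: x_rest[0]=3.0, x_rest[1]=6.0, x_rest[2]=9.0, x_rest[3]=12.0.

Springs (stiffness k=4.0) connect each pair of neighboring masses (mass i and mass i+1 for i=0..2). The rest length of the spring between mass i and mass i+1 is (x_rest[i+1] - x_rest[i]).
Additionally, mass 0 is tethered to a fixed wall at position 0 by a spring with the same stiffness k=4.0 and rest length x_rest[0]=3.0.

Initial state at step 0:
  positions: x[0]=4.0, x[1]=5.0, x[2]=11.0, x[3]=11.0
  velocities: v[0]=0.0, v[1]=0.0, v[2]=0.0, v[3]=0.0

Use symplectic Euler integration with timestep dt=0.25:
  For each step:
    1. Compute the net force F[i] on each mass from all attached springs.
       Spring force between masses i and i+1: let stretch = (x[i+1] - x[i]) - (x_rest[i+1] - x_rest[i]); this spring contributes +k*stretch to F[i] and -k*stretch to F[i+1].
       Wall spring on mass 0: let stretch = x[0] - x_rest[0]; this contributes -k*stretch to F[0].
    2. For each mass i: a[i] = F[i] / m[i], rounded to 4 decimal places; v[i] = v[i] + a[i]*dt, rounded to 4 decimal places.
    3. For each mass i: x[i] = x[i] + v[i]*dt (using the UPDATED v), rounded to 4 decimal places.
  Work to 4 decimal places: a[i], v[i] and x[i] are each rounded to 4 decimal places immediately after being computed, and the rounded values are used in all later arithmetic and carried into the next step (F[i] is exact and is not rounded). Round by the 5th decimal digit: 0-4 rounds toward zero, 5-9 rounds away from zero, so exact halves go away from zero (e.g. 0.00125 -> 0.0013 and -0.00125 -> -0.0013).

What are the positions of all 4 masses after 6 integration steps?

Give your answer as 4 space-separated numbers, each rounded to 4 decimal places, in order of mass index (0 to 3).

Step 0: x=[4.0000 5.0000 11.0000 11.0000] v=[0.0000 0.0000 0.0000 0.0000]
Step 1: x=[3.2500 5.6250 9.5000 11.7500] v=[-3.0000 2.5000 -6.0000 3.0000]
Step 2: x=[2.2813 6.4375 7.5938 12.6875] v=[-3.8750 3.2500 -7.6250 3.7500]
Step 3: x=[1.7813 6.8750 6.6719 13.1016] v=[-2.0001 1.7501 -3.6876 1.6563]
Step 4: x=[2.1094 6.6504 7.4082 12.6583] v=[1.3123 -0.8983 2.9452 -1.7734]
Step 5: x=[3.0454 5.9529 9.2676 11.6524] v=[3.7439 -2.7899 7.4375 -4.0235]
Step 6: x=[3.9469 5.3063 10.8945 10.8003] v=[3.6060 -2.5863 6.5076 -3.4083]

Answer: 3.9469 5.3063 10.8945 10.8003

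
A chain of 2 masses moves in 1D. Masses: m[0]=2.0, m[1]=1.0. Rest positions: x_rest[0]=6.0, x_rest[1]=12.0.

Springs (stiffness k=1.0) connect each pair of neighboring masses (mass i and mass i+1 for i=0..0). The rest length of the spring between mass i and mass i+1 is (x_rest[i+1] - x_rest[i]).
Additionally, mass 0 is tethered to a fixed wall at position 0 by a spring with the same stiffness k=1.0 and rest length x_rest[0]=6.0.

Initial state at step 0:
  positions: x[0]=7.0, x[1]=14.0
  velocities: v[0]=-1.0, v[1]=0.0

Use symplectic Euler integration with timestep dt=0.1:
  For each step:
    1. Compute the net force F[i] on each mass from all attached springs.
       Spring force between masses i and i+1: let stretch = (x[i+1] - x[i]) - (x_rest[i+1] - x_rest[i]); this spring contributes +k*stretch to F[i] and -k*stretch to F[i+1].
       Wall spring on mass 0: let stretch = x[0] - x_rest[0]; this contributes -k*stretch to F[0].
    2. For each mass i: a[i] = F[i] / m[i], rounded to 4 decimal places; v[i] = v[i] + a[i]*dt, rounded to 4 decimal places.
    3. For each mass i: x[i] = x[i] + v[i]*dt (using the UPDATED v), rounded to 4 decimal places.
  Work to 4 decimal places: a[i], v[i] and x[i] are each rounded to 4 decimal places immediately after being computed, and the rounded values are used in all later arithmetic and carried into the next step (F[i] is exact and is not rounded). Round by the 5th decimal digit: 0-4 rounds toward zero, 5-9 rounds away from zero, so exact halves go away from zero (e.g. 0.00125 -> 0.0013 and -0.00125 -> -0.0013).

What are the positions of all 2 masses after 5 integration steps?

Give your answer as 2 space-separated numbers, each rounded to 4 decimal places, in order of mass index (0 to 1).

Answer: 6.5180 13.8339

Derivation:
Step 0: x=[7.0000 14.0000] v=[-1.0000 0.0000]
Step 1: x=[6.9000 13.9900] v=[-1.0000 -0.1000]
Step 2: x=[6.8010 13.9691] v=[-0.9905 -0.2090]
Step 3: x=[6.7038 13.9365] v=[-0.9721 -0.3258]
Step 4: x=[6.6092 13.8916] v=[-0.9457 -0.4491]
Step 5: x=[6.5180 13.8339] v=[-0.9120 -0.5773]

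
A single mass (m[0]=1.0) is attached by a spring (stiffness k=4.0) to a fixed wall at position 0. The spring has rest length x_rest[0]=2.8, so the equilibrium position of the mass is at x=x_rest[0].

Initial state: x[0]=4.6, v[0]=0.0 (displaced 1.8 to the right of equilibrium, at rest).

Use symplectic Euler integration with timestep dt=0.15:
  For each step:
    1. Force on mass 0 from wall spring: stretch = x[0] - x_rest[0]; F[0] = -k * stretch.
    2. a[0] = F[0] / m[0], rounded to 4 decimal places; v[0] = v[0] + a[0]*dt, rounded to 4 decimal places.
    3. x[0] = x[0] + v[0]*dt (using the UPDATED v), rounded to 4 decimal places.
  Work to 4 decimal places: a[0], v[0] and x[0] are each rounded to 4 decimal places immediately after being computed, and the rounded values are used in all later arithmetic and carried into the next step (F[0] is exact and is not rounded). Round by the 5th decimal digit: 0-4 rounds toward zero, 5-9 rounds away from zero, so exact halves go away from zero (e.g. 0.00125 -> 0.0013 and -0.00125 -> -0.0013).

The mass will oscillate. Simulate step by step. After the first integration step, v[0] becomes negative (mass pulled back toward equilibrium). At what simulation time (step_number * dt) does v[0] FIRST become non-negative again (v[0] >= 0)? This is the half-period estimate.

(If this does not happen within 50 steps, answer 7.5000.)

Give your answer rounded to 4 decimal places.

Step 0: x=[4.6000] v=[0.0000]
Step 1: x=[4.4380] v=[-1.0800]
Step 2: x=[4.1286] v=[-2.0628]
Step 3: x=[3.6996] v=[-2.8600]
Step 4: x=[3.1896] v=[-3.3998]
Step 5: x=[2.6446] v=[-3.6336]
Step 6: x=[2.1135] v=[-3.5404]
Step 7: x=[1.6442] v=[-3.1285]
Step 8: x=[1.2790] v=[-2.4350]
Step 9: x=[1.0506] v=[-1.5224]
Step 10: x=[0.9797] v=[-0.4728]
Step 11: x=[1.0726] v=[0.6194]
First v>=0 after going negative at step 11, time=1.6500

Answer: 1.6500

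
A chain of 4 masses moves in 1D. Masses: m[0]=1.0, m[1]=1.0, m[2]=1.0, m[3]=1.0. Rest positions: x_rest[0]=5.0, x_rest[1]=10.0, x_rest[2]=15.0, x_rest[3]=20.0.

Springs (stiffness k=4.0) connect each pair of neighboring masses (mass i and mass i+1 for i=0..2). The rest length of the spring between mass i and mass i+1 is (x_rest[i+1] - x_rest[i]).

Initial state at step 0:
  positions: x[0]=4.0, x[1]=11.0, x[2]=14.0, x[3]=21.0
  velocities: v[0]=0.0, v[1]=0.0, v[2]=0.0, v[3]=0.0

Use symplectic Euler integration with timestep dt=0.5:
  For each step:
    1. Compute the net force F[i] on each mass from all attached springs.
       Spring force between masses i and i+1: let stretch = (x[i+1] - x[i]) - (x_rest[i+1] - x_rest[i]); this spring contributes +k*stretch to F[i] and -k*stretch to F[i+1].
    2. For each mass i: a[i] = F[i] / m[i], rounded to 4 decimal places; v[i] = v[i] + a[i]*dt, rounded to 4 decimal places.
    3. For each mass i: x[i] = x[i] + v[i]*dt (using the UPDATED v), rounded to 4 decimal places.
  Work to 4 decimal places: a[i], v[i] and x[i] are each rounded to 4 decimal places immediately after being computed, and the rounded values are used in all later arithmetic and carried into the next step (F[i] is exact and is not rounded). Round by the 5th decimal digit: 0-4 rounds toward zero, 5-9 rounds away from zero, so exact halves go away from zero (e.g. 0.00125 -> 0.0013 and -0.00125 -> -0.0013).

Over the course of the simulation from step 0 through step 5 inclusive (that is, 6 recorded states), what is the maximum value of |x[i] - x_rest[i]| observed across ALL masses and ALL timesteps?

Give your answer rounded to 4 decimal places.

Step 0: x=[4.0000 11.0000 14.0000 21.0000] v=[0.0000 0.0000 0.0000 0.0000]
Step 1: x=[6.0000 7.0000 18.0000 19.0000] v=[4.0000 -8.0000 8.0000 -4.0000]
Step 2: x=[4.0000 13.0000 12.0000 21.0000] v=[-4.0000 12.0000 -12.0000 4.0000]
Step 3: x=[6.0000 9.0000 16.0000 19.0000] v=[4.0000 -8.0000 8.0000 -4.0000]
Step 4: x=[6.0000 9.0000 16.0000 19.0000] v=[0.0000 0.0000 0.0000 0.0000]
Step 5: x=[4.0000 13.0000 12.0000 21.0000] v=[-4.0000 8.0000 -8.0000 4.0000]
Max displacement = 3.0000

Answer: 3.0000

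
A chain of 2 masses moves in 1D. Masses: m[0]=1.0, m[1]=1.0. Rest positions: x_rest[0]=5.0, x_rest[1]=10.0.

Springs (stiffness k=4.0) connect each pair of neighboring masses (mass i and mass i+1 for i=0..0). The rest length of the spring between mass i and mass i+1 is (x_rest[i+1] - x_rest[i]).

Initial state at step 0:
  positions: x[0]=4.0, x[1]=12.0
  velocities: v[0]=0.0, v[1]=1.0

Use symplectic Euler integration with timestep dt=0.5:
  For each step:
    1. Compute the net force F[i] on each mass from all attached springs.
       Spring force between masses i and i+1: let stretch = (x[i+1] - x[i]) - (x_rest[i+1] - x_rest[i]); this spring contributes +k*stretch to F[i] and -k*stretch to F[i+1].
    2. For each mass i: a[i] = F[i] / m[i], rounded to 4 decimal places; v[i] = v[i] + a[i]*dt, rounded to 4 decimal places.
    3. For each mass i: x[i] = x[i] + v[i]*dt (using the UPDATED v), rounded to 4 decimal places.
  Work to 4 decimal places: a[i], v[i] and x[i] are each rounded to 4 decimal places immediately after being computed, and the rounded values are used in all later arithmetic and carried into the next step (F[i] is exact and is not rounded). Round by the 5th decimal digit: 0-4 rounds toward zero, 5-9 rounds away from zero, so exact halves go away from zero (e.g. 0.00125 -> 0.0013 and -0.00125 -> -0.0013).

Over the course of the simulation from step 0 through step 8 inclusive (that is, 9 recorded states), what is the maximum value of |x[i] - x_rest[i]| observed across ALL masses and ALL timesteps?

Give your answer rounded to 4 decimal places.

Answer: 4.0000

Derivation:
Step 0: x=[4.0000 12.0000] v=[0.0000 1.0000]
Step 1: x=[7.0000 9.5000] v=[6.0000 -5.0000]
Step 2: x=[7.5000 9.5000] v=[1.0000 0.0000]
Step 3: x=[5.0000 12.5000] v=[-5.0000 6.0000]
Step 4: x=[5.0000 13.0000] v=[0.0000 1.0000]
Step 5: x=[8.0000 10.5000] v=[6.0000 -5.0000]
Step 6: x=[8.5000 10.5000] v=[1.0000 0.0000]
Step 7: x=[6.0000 13.5000] v=[-5.0000 6.0000]
Step 8: x=[6.0000 14.0000] v=[0.0000 1.0000]
Max displacement = 4.0000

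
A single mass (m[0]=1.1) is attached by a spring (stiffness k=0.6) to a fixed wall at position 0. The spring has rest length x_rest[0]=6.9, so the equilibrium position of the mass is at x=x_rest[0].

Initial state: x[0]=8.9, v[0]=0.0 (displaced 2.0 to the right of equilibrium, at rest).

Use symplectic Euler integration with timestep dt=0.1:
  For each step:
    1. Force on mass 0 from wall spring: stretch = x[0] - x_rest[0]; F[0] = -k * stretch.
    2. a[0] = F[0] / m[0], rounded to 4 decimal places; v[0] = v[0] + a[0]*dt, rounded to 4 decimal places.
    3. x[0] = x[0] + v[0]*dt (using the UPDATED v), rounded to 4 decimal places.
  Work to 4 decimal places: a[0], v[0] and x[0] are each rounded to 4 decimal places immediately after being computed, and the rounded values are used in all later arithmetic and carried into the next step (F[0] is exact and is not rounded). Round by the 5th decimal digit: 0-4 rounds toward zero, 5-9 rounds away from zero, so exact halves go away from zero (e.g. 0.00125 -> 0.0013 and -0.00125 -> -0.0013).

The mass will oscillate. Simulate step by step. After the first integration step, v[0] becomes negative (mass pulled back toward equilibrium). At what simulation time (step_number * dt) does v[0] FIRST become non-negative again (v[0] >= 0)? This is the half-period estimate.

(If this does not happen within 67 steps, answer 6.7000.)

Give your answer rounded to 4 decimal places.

Answer: 4.3000

Derivation:
Step 0: x=[8.9000] v=[0.0000]
Step 1: x=[8.8891] v=[-0.1091]
Step 2: x=[8.8673] v=[-0.2176]
Step 3: x=[8.8348] v=[-0.3249]
Step 4: x=[8.7918] v=[-0.4304]
Step 5: x=[8.7384] v=[-0.5336]
Step 6: x=[8.6750] v=[-0.6339]
Step 7: x=[8.6019] v=[-0.7307]
Step 8: x=[8.5196] v=[-0.8235]
Step 9: x=[8.4284] v=[-0.9118]
Step 10: x=[8.3289] v=[-0.9952]
Step 11: x=[8.2216] v=[-1.0731]
Step 12: x=[8.1071] v=[-1.1452]
Step 13: x=[7.9860] v=[-1.2110]
Step 14: x=[7.8590] v=[-1.2702]
Step 15: x=[7.7268] v=[-1.3225]
Step 16: x=[7.5900] v=[-1.3676]
Step 17: x=[7.4495] v=[-1.4052]
Step 18: x=[7.3060] v=[-1.4352]
Step 19: x=[7.1603] v=[-1.4574]
Step 20: x=[7.0131] v=[-1.4716]
Step 21: x=[6.8653] v=[-1.4778]
Step 22: x=[6.7177] v=[-1.4759]
Step 23: x=[6.5711] v=[-1.4660]
Step 24: x=[6.4263] v=[-1.4481]
Step 25: x=[6.2841] v=[-1.4223]
Step 26: x=[6.1452] v=[-1.3887]
Step 27: x=[6.0105] v=[-1.3475]
Step 28: x=[5.8806] v=[-1.2990]
Step 29: x=[5.7563] v=[-1.2434]
Step 30: x=[5.6382] v=[-1.1810]
Step 31: x=[5.5270] v=[-1.1122]
Step 32: x=[5.4233] v=[-1.0373]
Step 33: x=[5.3276] v=[-0.9568]
Step 34: x=[5.2405] v=[-0.8710]
Step 35: x=[5.1625] v=[-0.7805]
Step 36: x=[5.0939] v=[-0.6857]
Step 37: x=[5.0352] v=[-0.5872]
Step 38: x=[4.9867] v=[-0.4855]
Step 39: x=[4.9486] v=[-0.3811]
Step 40: x=[4.9211] v=[-0.2747]
Step 41: x=[4.9044] v=[-0.1668]
Step 42: x=[4.8986] v=[-0.0580]
Step 43: x=[4.9037] v=[0.0512]
First v>=0 after going negative at step 43, time=4.3000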